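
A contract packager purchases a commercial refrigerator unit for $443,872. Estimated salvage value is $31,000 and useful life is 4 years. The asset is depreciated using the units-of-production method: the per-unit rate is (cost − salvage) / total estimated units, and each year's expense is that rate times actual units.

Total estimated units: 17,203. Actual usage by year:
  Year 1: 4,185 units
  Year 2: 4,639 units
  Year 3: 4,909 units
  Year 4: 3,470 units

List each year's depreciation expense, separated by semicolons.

Depreciable base = $443,872 − $31,000 = $412,872.
Rate = $412,872 / 17,203 units = $24 per unit.
Year 1: 4,185 × $24 = $100,440. Book value $343,432.
Year 2: 4,639 × $24 = $111,336. Book value $232,096.
Year 3: 4,909 × $24 = $117,816. Book value $114,280.
Year 4: 3,470 × $24 = $83,280. Book value $31,000.

$100,440; $111,336; $117,816; $83,280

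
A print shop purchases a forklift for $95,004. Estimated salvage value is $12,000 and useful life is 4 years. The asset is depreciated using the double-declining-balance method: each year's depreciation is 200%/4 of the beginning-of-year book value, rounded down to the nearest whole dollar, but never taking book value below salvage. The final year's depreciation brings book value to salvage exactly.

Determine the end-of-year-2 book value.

$23,751

Depreciable base = $95,004 − $12,000 = $83,004.
Year 1: ⌊$95,004 × 200%/4⌋ = $47,502. Book value $47,502.
Year 2: ⌊$47,502 × 200%/4⌋ = $23,751. Book value $23,751.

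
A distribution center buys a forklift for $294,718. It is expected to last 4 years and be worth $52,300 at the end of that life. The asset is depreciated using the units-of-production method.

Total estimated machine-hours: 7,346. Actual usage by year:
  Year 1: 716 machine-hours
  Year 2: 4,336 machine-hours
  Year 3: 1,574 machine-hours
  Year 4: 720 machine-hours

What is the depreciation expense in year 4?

$23,760

Depreciable base = $294,718 − $52,300 = $242,418.
Rate = $242,418 / 7,346 machine-hours = $33 per machine-hour.
Year 1: 716 × $33 = $23,628. Book value $271,090.
Year 2: 4,336 × $33 = $143,088. Book value $128,002.
Year 3: 1,574 × $33 = $51,942. Book value $76,060.
Year 4: 720 × $33 = $23,760. Book value $52,300.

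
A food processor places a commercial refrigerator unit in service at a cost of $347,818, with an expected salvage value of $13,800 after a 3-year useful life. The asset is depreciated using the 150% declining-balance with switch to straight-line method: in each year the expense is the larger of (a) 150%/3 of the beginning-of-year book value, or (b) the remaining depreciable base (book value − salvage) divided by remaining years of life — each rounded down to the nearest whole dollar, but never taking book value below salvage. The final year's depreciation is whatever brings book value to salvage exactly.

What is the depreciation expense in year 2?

Depreciable base = $347,818 − $13,800 = $334,018.
Year 1: DB = ⌊$347,818 × 150%/3⌋ = $173,909; SL = ⌊$334,018/3⌋ = $111,339 → take DB $173,909. Book value $173,909.
Year 2: DB = ⌊$173,909 × 150%/3⌋ = $86,954; SL = ⌊$160,109/2⌋ = $80,054 → take DB $86,954. Book value $86,955.

$86,954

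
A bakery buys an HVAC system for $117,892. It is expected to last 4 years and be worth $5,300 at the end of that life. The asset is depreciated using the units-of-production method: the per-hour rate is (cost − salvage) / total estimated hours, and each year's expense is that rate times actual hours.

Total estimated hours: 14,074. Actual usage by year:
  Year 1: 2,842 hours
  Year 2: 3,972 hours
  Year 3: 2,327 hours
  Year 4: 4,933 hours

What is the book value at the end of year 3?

$44,764

Depreciable base = $117,892 − $5,300 = $112,592.
Rate = $112,592 / 14,074 hours = $8 per hour.
Year 1: 2,842 × $8 = $22,736. Book value $95,156.
Year 2: 3,972 × $8 = $31,776. Book value $63,380.
Year 3: 2,327 × $8 = $18,616. Book value $44,764.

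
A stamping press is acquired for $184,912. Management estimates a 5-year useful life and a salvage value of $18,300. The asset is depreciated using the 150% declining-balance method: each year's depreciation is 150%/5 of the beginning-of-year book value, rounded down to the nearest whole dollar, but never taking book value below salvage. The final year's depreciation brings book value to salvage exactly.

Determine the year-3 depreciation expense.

$27,182

Depreciable base = $184,912 − $18,300 = $166,612.
Year 1: ⌊$184,912 × 150%/5⌋ = $55,473. Book value $129,439.
Year 2: ⌊$129,439 × 150%/5⌋ = $38,831. Book value $90,608.
Year 3: ⌊$90,608 × 150%/5⌋ = $27,182. Book value $63,426.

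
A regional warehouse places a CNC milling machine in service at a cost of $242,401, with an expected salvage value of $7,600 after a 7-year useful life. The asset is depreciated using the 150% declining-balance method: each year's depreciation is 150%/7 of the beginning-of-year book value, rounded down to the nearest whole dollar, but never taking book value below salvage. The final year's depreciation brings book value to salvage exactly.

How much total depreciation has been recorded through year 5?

$169,813

Depreciable base = $242,401 − $7,600 = $234,801.
Year 1: ⌊$242,401 × 150%/7⌋ = $51,943. Book value $190,458.
Year 2: ⌊$190,458 × 150%/7⌋ = $40,812. Book value $149,646.
Year 3: ⌊$149,646 × 150%/7⌋ = $32,067. Book value $117,579.
Year 4: ⌊$117,579 × 150%/7⌋ = $25,195. Book value $92,384.
Year 5: ⌊$92,384 × 150%/7⌋ = $19,796. Book value $72,588.
Accumulated through year 5 = $242,401 − $72,588 = $169,813.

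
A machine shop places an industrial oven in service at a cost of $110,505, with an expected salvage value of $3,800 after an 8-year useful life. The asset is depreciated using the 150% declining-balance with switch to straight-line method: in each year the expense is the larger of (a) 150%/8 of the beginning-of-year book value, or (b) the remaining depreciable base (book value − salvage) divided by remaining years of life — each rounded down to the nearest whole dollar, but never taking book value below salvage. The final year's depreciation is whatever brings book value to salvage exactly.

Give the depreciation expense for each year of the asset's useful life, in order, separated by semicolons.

$20,719; $16,834; $13,678; $11,113; $11,090; $11,090; $11,090; $11,091

Depreciable base = $110,505 − $3,800 = $106,705.
Year 1: DB = ⌊$110,505 × 150%/8⌋ = $20,719; SL = ⌊$106,705/8⌋ = $13,338 → take DB $20,719. Book value $89,786.
Year 2: DB = ⌊$89,786 × 150%/8⌋ = $16,834; SL = ⌊$85,986/7⌋ = $12,283 → take DB $16,834. Book value $72,952.
Year 3: DB = ⌊$72,952 × 150%/8⌋ = $13,678; SL = ⌊$69,152/6⌋ = $11,525 → take DB $13,678. Book value $59,274.
Year 4: DB = ⌊$59,274 × 150%/8⌋ = $11,113; SL = ⌊$55,474/5⌋ = $11,094 → take DB $11,113. Book value $48,161.
Year 5: DB = ⌊$48,161 × 150%/8⌋ = $9,030; SL = ⌊$44,361/4⌋ = $11,090 → take SL $11,090. Book value $37,071.
Year 6: DB = ⌊$37,071 × 150%/8⌋ = $6,950; SL = ⌊$33,271/3⌋ = $11,090 → take SL $11,090. Book value $25,981.
Year 7: DB = ⌊$25,981 × 150%/8⌋ = $4,871; SL = ⌊$22,181/2⌋ = $11,090 → take SL $11,090. Book value $14,891.
Year 8 (final): $14,891 − $3,800 = $11,091. Book value $3,800.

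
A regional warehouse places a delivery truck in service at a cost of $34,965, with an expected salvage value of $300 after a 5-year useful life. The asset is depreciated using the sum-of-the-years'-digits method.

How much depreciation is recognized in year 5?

$2,311

Depreciable base = $34,965 − $300 = $34,665.
Sum of the years' digits = 5+4+3+2+1 = 15.
Year 1: $34,665 × 5/15 = $11,555. Book value $23,410.
Year 2: $34,665 × 4/15 = $9,244. Book value $14,166.
Year 3: $34,665 × 3/15 = $6,933. Book value $7,233.
Year 4: $34,665 × 2/15 = $4,622. Book value $2,611.
Year 5: $34,665 × 1/15 = $2,311. Book value $300.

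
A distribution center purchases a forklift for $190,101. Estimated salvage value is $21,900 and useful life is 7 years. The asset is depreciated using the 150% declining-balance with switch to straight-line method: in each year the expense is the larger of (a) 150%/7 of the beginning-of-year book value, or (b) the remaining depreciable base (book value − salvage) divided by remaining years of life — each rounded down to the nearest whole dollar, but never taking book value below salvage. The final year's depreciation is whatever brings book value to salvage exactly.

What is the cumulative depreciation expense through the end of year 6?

$151,350

Depreciable base = $190,101 − $21,900 = $168,201.
Year 1: DB = ⌊$190,101 × 150%/7⌋ = $40,735; SL = ⌊$168,201/7⌋ = $24,028 → take DB $40,735. Book value $149,366.
Year 2: DB = ⌊$149,366 × 150%/7⌋ = $32,007; SL = ⌊$127,466/6⌋ = $21,244 → take DB $32,007. Book value $117,359.
Year 3: DB = ⌊$117,359 × 150%/7⌋ = $25,148; SL = ⌊$95,459/5⌋ = $19,091 → take DB $25,148. Book value $92,211.
Year 4: DB = ⌊$92,211 × 150%/7⌋ = $19,759; SL = ⌊$70,311/4⌋ = $17,577 → take DB $19,759. Book value $72,452.
Year 5: DB = ⌊$72,452 × 150%/7⌋ = $15,525; SL = ⌊$50,552/3⌋ = $16,850 → take SL $16,850. Book value $55,602.
Year 6: DB = ⌊$55,602 × 150%/7⌋ = $11,914; SL = ⌊$33,702/2⌋ = $16,851 → take SL $16,851. Book value $38,751.
Accumulated through year 6 = $190,101 − $38,751 = $151,350.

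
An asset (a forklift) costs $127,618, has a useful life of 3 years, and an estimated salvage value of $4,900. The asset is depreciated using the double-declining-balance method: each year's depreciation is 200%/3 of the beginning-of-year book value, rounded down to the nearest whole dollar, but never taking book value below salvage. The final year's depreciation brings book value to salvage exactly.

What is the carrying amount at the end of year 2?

$14,180

Depreciable base = $127,618 − $4,900 = $122,718.
Year 1: ⌊$127,618 × 200%/3⌋ = $85,078. Book value $42,540.
Year 2: ⌊$42,540 × 200%/3⌋ = $28,360. Book value $14,180.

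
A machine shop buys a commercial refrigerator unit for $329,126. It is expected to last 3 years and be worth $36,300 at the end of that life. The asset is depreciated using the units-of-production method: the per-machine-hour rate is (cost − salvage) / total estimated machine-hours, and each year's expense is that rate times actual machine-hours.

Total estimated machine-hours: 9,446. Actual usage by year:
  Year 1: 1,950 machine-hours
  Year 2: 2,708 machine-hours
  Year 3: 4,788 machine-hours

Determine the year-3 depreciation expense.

Depreciable base = $329,126 − $36,300 = $292,826.
Rate = $292,826 / 9,446 machine-hours = $31 per machine-hour.
Year 1: 1,950 × $31 = $60,450. Book value $268,676.
Year 2: 2,708 × $31 = $83,948. Book value $184,728.
Year 3: 4,788 × $31 = $148,428. Book value $36,300.

$148,428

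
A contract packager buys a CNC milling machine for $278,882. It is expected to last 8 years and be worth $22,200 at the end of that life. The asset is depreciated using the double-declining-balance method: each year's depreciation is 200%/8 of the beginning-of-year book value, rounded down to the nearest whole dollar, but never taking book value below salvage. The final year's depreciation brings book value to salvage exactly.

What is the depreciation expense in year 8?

Depreciable base = $278,882 − $22,200 = $256,682.
Year 1: ⌊$278,882 × 200%/8⌋ = $69,720. Book value $209,162.
Year 2: ⌊$209,162 × 200%/8⌋ = $52,290. Book value $156,872.
Year 3: ⌊$156,872 × 200%/8⌋ = $39,218. Book value $117,654.
Year 4: ⌊$117,654 × 200%/8⌋ = $29,413. Book value $88,241.
Year 5: ⌊$88,241 × 200%/8⌋ = $22,060. Book value $66,181.
Year 6: ⌊$66,181 × 200%/8⌋ = $16,545. Book value $49,636.
Year 7: ⌊$49,636 × 200%/8⌋ = $12,409. Book value $37,227.
Year 8 (final): $37,227 − $22,200 = $15,027. Book value $22,200.

$15,027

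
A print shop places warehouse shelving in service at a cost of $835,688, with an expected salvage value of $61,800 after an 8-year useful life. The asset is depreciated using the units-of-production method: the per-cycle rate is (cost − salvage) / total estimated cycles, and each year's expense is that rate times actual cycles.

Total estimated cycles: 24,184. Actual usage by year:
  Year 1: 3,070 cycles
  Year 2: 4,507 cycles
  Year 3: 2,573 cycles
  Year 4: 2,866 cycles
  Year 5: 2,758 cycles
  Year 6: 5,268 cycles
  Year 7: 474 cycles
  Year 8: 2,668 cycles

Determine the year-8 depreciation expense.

$85,376

Depreciable base = $835,688 − $61,800 = $773,888.
Rate = $773,888 / 24,184 cycles = $32 per cycle.
Year 1: 3,070 × $32 = $98,240. Book value $737,448.
Year 2: 4,507 × $32 = $144,224. Book value $593,224.
Year 3: 2,573 × $32 = $82,336. Book value $510,888.
Year 4: 2,866 × $32 = $91,712. Book value $419,176.
Year 5: 2,758 × $32 = $88,256. Book value $330,920.
Year 6: 5,268 × $32 = $168,576. Book value $162,344.
Year 7: 474 × $32 = $15,168. Book value $147,176.
Year 8: 2,668 × $32 = $85,376. Book value $61,800.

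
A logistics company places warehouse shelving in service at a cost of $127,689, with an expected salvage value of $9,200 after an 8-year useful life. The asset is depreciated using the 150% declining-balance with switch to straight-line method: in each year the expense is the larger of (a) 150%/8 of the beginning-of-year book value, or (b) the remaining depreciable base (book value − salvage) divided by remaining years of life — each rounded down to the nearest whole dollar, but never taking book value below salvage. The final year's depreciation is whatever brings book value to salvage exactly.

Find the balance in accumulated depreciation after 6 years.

$95,264

Depreciable base = $127,689 − $9,200 = $118,489.
Year 1: DB = ⌊$127,689 × 150%/8⌋ = $23,941; SL = ⌊$118,489/8⌋ = $14,811 → take DB $23,941. Book value $103,748.
Year 2: DB = ⌊$103,748 × 150%/8⌋ = $19,452; SL = ⌊$94,548/7⌋ = $13,506 → take DB $19,452. Book value $84,296.
Year 3: DB = ⌊$84,296 × 150%/8⌋ = $15,805; SL = ⌊$75,096/6⌋ = $12,516 → take DB $15,805. Book value $68,491.
Year 4: DB = ⌊$68,491 × 150%/8⌋ = $12,842; SL = ⌊$59,291/5⌋ = $11,858 → take DB $12,842. Book value $55,649.
Year 5: DB = ⌊$55,649 × 150%/8⌋ = $10,434; SL = ⌊$46,449/4⌋ = $11,612 → take SL $11,612. Book value $44,037.
Year 6: DB = ⌊$44,037 × 150%/8⌋ = $8,256; SL = ⌊$34,837/3⌋ = $11,612 → take SL $11,612. Book value $32,425.
Accumulated through year 6 = $127,689 − $32,425 = $95,264.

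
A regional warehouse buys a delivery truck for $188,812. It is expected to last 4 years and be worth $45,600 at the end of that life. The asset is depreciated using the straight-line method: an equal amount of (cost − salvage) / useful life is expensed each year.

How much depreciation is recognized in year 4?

Depreciable base = $188,812 − $45,600 = $143,212.
Annual expense = $143,212 / 4 = $35,803.

$35,803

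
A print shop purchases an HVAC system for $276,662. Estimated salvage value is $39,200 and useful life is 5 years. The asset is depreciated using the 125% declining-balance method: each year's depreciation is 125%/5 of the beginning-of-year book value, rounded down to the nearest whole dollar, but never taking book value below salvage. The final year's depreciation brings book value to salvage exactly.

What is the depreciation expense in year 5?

Depreciable base = $276,662 − $39,200 = $237,462.
Year 1: ⌊$276,662 × 125%/5⌋ = $69,165. Book value $207,497.
Year 2: ⌊$207,497 × 125%/5⌋ = $51,874. Book value $155,623.
Year 3: ⌊$155,623 × 125%/5⌋ = $38,905. Book value $116,718.
Year 4: ⌊$116,718 × 125%/5⌋ = $29,179. Book value $87,539.
Year 5 (final): $87,539 − $39,200 = $48,339. Book value $39,200.

$48,339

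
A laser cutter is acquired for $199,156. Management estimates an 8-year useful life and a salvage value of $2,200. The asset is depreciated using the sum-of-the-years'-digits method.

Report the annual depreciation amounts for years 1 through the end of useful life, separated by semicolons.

$43,768; $38,297; $32,826; $27,355; $21,884; $16,413; $10,942; $5,471

Depreciable base = $199,156 − $2,200 = $196,956.
Sum of the years' digits = 8+7+6+5+4+3+2+1 = 36.
Year 1: $196,956 × 8/36 = $43,768. Book value $155,388.
Year 2: $196,956 × 7/36 = $38,297. Book value $117,091.
Year 3: $196,956 × 6/36 = $32,826. Book value $84,265.
Year 4: $196,956 × 5/36 = $27,355. Book value $56,910.
Year 5: $196,956 × 4/36 = $21,884. Book value $35,026.
Year 6: $196,956 × 3/36 = $16,413. Book value $18,613.
Year 7: $196,956 × 2/36 = $10,942. Book value $7,671.
Year 8: $196,956 × 1/36 = $5,471. Book value $2,200.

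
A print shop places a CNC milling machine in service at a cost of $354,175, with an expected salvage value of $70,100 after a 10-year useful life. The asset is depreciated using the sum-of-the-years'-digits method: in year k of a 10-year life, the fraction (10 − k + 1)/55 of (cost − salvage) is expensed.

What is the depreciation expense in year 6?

Depreciable base = $354,175 − $70,100 = $284,075.
Sum of the years' digits = 10+9+8+7+6+5+4+3+2+1 = 55.
Year 1: $284,075 × 10/55 = $51,650. Book value $302,525.
Year 2: $284,075 × 9/55 = $46,485. Book value $256,040.
Year 3: $284,075 × 8/55 = $41,320. Book value $214,720.
Year 4: $284,075 × 7/55 = $36,155. Book value $178,565.
Year 5: $284,075 × 6/55 = $30,990. Book value $147,575.
Year 6: $284,075 × 5/55 = $25,825. Book value $121,750.

$25,825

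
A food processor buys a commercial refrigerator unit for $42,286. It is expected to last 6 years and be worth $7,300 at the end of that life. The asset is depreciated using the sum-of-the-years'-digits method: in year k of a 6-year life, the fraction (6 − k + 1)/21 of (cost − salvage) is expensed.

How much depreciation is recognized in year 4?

$4,998

Depreciable base = $42,286 − $7,300 = $34,986.
Sum of the years' digits = 6+5+4+3+2+1 = 21.
Year 1: $34,986 × 6/21 = $9,996. Book value $32,290.
Year 2: $34,986 × 5/21 = $8,330. Book value $23,960.
Year 3: $34,986 × 4/21 = $6,664. Book value $17,296.
Year 4: $34,986 × 3/21 = $4,998. Book value $12,298.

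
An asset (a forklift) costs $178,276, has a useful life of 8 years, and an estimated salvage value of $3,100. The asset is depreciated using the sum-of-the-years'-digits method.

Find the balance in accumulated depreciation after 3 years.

$102,186

Depreciable base = $178,276 − $3,100 = $175,176.
Sum of the years' digits = 8+7+6+5+4+3+2+1 = 36.
Year 1: $175,176 × 8/36 = $38,928. Book value $139,348.
Year 2: $175,176 × 7/36 = $34,062. Book value $105,286.
Year 3: $175,176 × 6/36 = $29,196. Book value $76,090.
Accumulated through year 3 = $178,276 − $76,090 = $102,186.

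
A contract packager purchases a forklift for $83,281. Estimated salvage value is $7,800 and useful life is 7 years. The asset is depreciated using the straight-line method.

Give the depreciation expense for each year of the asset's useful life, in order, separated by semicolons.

Depreciable base = $83,281 − $7,800 = $75,481.
Annual expense = $75,481 / 7 = $10,783.
End of year 1: book value $72,498.
End of year 2: book value $61,715.
End of year 3: book value $50,932.
End of year 4: book value $40,149.
End of year 5: book value $29,366.
End of year 6: book value $18,583.
End of year 7: book value $7,800.

$10,783; $10,783; $10,783; $10,783; $10,783; $10,783; $10,783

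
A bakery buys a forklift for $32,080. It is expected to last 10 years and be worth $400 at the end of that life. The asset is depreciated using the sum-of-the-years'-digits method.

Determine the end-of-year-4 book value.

Depreciable base = $32,080 − $400 = $31,680.
Sum of the years' digits = 10+9+8+7+6+5+4+3+2+1 = 55.
Year 1: $31,680 × 10/55 = $5,760. Book value $26,320.
Year 2: $31,680 × 9/55 = $5,184. Book value $21,136.
Year 3: $31,680 × 8/55 = $4,608. Book value $16,528.
Year 4: $31,680 × 7/55 = $4,032. Book value $12,496.

$12,496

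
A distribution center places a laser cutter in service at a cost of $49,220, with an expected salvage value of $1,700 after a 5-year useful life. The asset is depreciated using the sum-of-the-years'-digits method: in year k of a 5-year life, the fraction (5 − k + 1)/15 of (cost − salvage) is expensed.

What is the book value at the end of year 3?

$11,204

Depreciable base = $49,220 − $1,700 = $47,520.
Sum of the years' digits = 5+4+3+2+1 = 15.
Year 1: $47,520 × 5/15 = $15,840. Book value $33,380.
Year 2: $47,520 × 4/15 = $12,672. Book value $20,708.
Year 3: $47,520 × 3/15 = $9,504. Book value $11,204.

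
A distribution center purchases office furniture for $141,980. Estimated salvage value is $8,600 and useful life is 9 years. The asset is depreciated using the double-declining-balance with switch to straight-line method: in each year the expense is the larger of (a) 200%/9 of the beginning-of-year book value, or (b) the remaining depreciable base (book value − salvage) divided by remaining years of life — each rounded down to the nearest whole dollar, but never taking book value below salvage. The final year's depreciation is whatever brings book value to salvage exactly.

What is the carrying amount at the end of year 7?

$23,822

Depreciable base = $141,980 − $8,600 = $133,380.
Year 1: DB = ⌊$141,980 × 200%/9⌋ = $31,551; SL = ⌊$133,380/9⌋ = $14,820 → take DB $31,551. Book value $110,429.
Year 2: DB = ⌊$110,429 × 200%/9⌋ = $24,539; SL = ⌊$101,829/8⌋ = $12,728 → take DB $24,539. Book value $85,890.
Year 3: DB = ⌊$85,890 × 200%/9⌋ = $19,086; SL = ⌊$77,290/7⌋ = $11,041 → take DB $19,086. Book value $66,804.
Year 4: DB = ⌊$66,804 × 200%/9⌋ = $14,845; SL = ⌊$58,204/6⌋ = $9,700 → take DB $14,845. Book value $51,959.
Year 5: DB = ⌊$51,959 × 200%/9⌋ = $11,546; SL = ⌊$43,359/5⌋ = $8,671 → take DB $11,546. Book value $40,413.
Year 6: DB = ⌊$40,413 × 200%/9⌋ = $8,980; SL = ⌊$31,813/4⌋ = $7,953 → take DB $8,980. Book value $31,433.
Year 7: DB = ⌊$31,433 × 200%/9⌋ = $6,985; SL = ⌊$22,833/3⌋ = $7,611 → take SL $7,611. Book value $23,822.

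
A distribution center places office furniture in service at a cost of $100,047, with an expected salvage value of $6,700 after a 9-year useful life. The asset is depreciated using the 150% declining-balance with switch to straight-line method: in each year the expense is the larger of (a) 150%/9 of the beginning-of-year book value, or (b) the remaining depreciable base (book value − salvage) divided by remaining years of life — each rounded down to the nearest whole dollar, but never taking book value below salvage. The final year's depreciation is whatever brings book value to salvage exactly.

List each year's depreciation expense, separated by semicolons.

$16,674; $13,895; $11,579; $9,649; $8,310; $8,310; $8,310; $8,310; $8,310

Depreciable base = $100,047 − $6,700 = $93,347.
Year 1: DB = ⌊$100,047 × 150%/9⌋ = $16,674; SL = ⌊$93,347/9⌋ = $10,371 → take DB $16,674. Book value $83,373.
Year 2: DB = ⌊$83,373 × 150%/9⌋ = $13,895; SL = ⌊$76,673/8⌋ = $9,584 → take DB $13,895. Book value $69,478.
Year 3: DB = ⌊$69,478 × 150%/9⌋ = $11,579; SL = ⌊$62,778/7⌋ = $8,968 → take DB $11,579. Book value $57,899.
Year 4: DB = ⌊$57,899 × 150%/9⌋ = $9,649; SL = ⌊$51,199/6⌋ = $8,533 → take DB $9,649. Book value $48,250.
Year 5: DB = ⌊$48,250 × 150%/9⌋ = $8,041; SL = ⌊$41,550/5⌋ = $8,310 → take SL $8,310. Book value $39,940.
Year 6: DB = ⌊$39,940 × 150%/9⌋ = $6,656; SL = ⌊$33,240/4⌋ = $8,310 → take SL $8,310. Book value $31,630.
Year 7: DB = ⌊$31,630 × 150%/9⌋ = $5,271; SL = ⌊$24,930/3⌋ = $8,310 → take SL $8,310. Book value $23,320.
Year 8: DB = ⌊$23,320 × 150%/9⌋ = $3,886; SL = ⌊$16,620/2⌋ = $8,310 → take SL $8,310. Book value $15,010.
Year 9 (final): $15,010 − $6,700 = $8,310. Book value $6,700.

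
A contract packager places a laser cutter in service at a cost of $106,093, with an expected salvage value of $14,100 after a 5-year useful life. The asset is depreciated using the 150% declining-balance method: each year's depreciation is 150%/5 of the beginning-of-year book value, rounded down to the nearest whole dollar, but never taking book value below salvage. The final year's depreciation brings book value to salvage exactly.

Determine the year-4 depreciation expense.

$10,917

Depreciable base = $106,093 − $14,100 = $91,993.
Year 1: ⌊$106,093 × 150%/5⌋ = $31,827. Book value $74,266.
Year 2: ⌊$74,266 × 150%/5⌋ = $22,279. Book value $51,987.
Year 3: ⌊$51,987 × 150%/5⌋ = $15,596. Book value $36,391.
Year 4: ⌊$36,391 × 150%/5⌋ = $10,917. Book value $25,474.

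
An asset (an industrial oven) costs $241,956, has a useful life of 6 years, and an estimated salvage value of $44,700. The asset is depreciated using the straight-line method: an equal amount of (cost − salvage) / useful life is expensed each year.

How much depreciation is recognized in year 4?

$32,876

Depreciable base = $241,956 − $44,700 = $197,256.
Annual expense = $197,256 / 6 = $32,876.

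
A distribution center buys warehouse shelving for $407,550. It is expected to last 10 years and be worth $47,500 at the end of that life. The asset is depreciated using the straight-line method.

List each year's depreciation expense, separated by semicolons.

$36,005; $36,005; $36,005; $36,005; $36,005; $36,005; $36,005; $36,005; $36,005; $36,005

Depreciable base = $407,550 − $47,500 = $360,050.
Annual expense = $360,050 / 10 = $36,005.
End of year 1: book value $371,545.
End of year 2: book value $335,540.
End of year 3: book value $299,535.
End of year 4: book value $263,530.
End of year 5: book value $227,525.
End of year 6: book value $191,520.
End of year 7: book value $155,515.
End of year 8: book value $119,510.
End of year 9: book value $83,505.
End of year 10: book value $47,500.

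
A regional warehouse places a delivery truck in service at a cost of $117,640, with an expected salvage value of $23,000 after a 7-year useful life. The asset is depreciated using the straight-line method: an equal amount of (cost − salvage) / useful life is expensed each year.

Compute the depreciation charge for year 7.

$13,520

Depreciable base = $117,640 − $23,000 = $94,640.
Annual expense = $94,640 / 7 = $13,520.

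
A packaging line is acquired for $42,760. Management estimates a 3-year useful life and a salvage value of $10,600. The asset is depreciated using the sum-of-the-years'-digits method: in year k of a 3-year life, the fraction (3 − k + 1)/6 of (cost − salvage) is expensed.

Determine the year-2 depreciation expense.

$10,720

Depreciable base = $42,760 − $10,600 = $32,160.
Sum of the years' digits = 3+2+1 = 6.
Year 1: $32,160 × 3/6 = $16,080. Book value $26,680.
Year 2: $32,160 × 2/6 = $10,720. Book value $15,960.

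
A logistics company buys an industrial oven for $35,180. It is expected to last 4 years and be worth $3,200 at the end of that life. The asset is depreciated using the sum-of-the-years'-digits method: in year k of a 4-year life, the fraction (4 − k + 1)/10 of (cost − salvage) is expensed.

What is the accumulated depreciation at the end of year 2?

Depreciable base = $35,180 − $3,200 = $31,980.
Sum of the years' digits = 4+3+2+1 = 10.
Year 1: $31,980 × 4/10 = $12,792. Book value $22,388.
Year 2: $31,980 × 3/10 = $9,594. Book value $12,794.
Accumulated through year 2 = $35,180 − $12,794 = $22,386.

$22,386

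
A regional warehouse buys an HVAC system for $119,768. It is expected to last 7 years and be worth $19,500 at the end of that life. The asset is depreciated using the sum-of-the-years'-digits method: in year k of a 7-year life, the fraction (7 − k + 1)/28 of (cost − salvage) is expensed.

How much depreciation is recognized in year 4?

Depreciable base = $119,768 − $19,500 = $100,268.
Sum of the years' digits = 7+6+5+4+3+2+1 = 28.
Year 1: $100,268 × 7/28 = $25,067. Book value $94,701.
Year 2: $100,268 × 6/28 = $21,486. Book value $73,215.
Year 3: $100,268 × 5/28 = $17,905. Book value $55,310.
Year 4: $100,268 × 4/28 = $14,324. Book value $40,986.

$14,324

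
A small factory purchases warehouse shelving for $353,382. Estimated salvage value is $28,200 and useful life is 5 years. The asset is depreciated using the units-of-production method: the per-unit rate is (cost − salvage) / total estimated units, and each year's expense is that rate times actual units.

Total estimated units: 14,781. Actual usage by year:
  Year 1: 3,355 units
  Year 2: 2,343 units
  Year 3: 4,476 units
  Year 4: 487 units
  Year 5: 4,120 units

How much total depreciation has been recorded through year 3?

$223,828

Depreciable base = $353,382 − $28,200 = $325,182.
Rate = $325,182 / 14,781 units = $22 per unit.
Year 1: 3,355 × $22 = $73,810. Book value $279,572.
Year 2: 2,343 × $22 = $51,546. Book value $228,026.
Year 3: 4,476 × $22 = $98,472. Book value $129,554.
Accumulated through year 3 = $353,382 − $129,554 = $223,828.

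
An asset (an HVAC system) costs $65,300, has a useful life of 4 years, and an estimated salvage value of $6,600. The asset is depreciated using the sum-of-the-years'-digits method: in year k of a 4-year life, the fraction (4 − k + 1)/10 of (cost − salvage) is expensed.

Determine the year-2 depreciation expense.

Depreciable base = $65,300 − $6,600 = $58,700.
Sum of the years' digits = 4+3+2+1 = 10.
Year 1: $58,700 × 4/10 = $23,480. Book value $41,820.
Year 2: $58,700 × 3/10 = $17,610. Book value $24,210.

$17,610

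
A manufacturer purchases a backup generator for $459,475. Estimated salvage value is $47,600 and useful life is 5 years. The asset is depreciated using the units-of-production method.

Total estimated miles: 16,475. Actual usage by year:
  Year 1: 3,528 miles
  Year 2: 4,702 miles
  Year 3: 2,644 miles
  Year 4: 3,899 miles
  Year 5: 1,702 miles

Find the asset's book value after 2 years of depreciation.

$253,725

Depreciable base = $459,475 − $47,600 = $411,875.
Rate = $411,875 / 16,475 miles = $25 per mile.
Year 1: 3,528 × $25 = $88,200. Book value $371,275.
Year 2: 4,702 × $25 = $117,550. Book value $253,725.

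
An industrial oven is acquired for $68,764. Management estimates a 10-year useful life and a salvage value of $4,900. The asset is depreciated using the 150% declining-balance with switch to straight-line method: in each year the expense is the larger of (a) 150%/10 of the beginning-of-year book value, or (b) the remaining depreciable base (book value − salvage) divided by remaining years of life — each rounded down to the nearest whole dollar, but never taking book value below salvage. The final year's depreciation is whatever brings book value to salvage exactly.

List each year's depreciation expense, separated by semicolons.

Depreciable base = $68,764 − $4,900 = $63,864.
Year 1: DB = ⌊$68,764 × 150%/10⌋ = $10,314; SL = ⌊$63,864/10⌋ = $6,386 → take DB $10,314. Book value $58,450.
Year 2: DB = ⌊$58,450 × 150%/10⌋ = $8,767; SL = ⌊$53,550/9⌋ = $5,950 → take DB $8,767. Book value $49,683.
Year 3: DB = ⌊$49,683 × 150%/10⌋ = $7,452; SL = ⌊$44,783/8⌋ = $5,597 → take DB $7,452. Book value $42,231.
Year 4: DB = ⌊$42,231 × 150%/10⌋ = $6,334; SL = ⌊$37,331/7⌋ = $5,333 → take DB $6,334. Book value $35,897.
Year 5: DB = ⌊$35,897 × 150%/10⌋ = $5,384; SL = ⌊$30,997/6⌋ = $5,166 → take DB $5,384. Book value $30,513.
Year 6: DB = ⌊$30,513 × 150%/10⌋ = $4,576; SL = ⌊$25,613/5⌋ = $5,122 → take SL $5,122. Book value $25,391.
Year 7: DB = ⌊$25,391 × 150%/10⌋ = $3,808; SL = ⌊$20,491/4⌋ = $5,122 → take SL $5,122. Book value $20,269.
Year 8: DB = ⌊$20,269 × 150%/10⌋ = $3,040; SL = ⌊$15,369/3⌋ = $5,123 → take SL $5,123. Book value $15,146.
Year 9: DB = ⌊$15,146 × 150%/10⌋ = $2,271; SL = ⌊$10,246/2⌋ = $5,123 → take SL $5,123. Book value $10,023.
Year 10 (final): $10,023 − $4,900 = $5,123. Book value $4,900.

$10,314; $8,767; $7,452; $6,334; $5,384; $5,122; $5,122; $5,123; $5,123; $5,123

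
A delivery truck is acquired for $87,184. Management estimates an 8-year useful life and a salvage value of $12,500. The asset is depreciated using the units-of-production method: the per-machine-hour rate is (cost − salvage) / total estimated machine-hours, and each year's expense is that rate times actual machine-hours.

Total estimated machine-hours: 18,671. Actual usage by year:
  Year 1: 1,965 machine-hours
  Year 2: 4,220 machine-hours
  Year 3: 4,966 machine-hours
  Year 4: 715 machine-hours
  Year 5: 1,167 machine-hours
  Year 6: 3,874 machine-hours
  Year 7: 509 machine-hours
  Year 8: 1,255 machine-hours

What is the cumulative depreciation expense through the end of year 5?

Depreciable base = $87,184 − $12,500 = $74,684.
Rate = $74,684 / 18,671 machine-hours = $4 per machine-hour.
Year 1: 1,965 × $4 = $7,860. Book value $79,324.
Year 2: 4,220 × $4 = $16,880. Book value $62,444.
Year 3: 4,966 × $4 = $19,864. Book value $42,580.
Year 4: 715 × $4 = $2,860. Book value $39,720.
Year 5: 1,167 × $4 = $4,668. Book value $35,052.
Accumulated through year 5 = $87,184 − $35,052 = $52,132.

$52,132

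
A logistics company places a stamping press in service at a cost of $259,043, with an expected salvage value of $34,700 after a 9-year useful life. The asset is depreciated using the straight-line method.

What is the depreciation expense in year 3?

Depreciable base = $259,043 − $34,700 = $224,343.
Annual expense = $224,343 / 9 = $24,927.

$24,927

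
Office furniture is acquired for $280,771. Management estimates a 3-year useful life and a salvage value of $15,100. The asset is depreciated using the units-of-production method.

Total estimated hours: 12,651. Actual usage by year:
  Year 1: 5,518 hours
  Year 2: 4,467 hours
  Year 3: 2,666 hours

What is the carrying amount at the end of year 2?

Depreciable base = $280,771 − $15,100 = $265,671.
Rate = $265,671 / 12,651 hours = $21 per hour.
Year 1: 5,518 × $21 = $115,878. Book value $164,893.
Year 2: 4,467 × $21 = $93,807. Book value $71,086.

$71,086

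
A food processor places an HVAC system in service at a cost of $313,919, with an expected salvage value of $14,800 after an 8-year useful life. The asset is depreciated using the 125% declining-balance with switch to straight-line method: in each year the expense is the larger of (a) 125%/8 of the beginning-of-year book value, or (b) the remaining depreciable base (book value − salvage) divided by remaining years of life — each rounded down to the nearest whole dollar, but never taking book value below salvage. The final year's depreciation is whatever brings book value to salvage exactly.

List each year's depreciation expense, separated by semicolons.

Depreciable base = $313,919 − $14,800 = $299,119.
Year 1: DB = ⌊$313,919 × 125%/8⌋ = $49,049; SL = ⌊$299,119/8⌋ = $37,389 → take DB $49,049. Book value $264,870.
Year 2: DB = ⌊$264,870 × 125%/8⌋ = $41,385; SL = ⌊$250,070/7⌋ = $35,724 → take DB $41,385. Book value $223,485.
Year 3: DB = ⌊$223,485 × 125%/8⌋ = $34,919; SL = ⌊$208,685/6⌋ = $34,780 → take DB $34,919. Book value $188,566.
Year 4: DB = ⌊$188,566 × 125%/8⌋ = $29,463; SL = ⌊$173,766/5⌋ = $34,753 → take SL $34,753. Book value $153,813.
Year 5: DB = ⌊$153,813 × 125%/8⌋ = $24,033; SL = ⌊$139,013/4⌋ = $34,753 → take SL $34,753. Book value $119,060.
Year 6: DB = ⌊$119,060 × 125%/8⌋ = $18,603; SL = ⌊$104,260/3⌋ = $34,753 → take SL $34,753. Book value $84,307.
Year 7: DB = ⌊$84,307 × 125%/8⌋ = $13,172; SL = ⌊$69,507/2⌋ = $34,753 → take SL $34,753. Book value $49,554.
Year 8 (final): $49,554 − $14,800 = $34,754. Book value $14,800.

$49,049; $41,385; $34,919; $34,753; $34,753; $34,753; $34,753; $34,754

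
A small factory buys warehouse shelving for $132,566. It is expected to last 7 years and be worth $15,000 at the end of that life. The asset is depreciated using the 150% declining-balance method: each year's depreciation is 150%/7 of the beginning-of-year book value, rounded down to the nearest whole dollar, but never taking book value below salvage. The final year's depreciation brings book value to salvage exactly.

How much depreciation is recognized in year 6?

Depreciable base = $132,566 − $15,000 = $117,566.
Year 1: ⌊$132,566 × 150%/7⌋ = $28,407. Book value $104,159.
Year 2: ⌊$104,159 × 150%/7⌋ = $22,319. Book value $81,840.
Year 3: ⌊$81,840 × 150%/7⌋ = $17,537. Book value $64,303.
Year 4: ⌊$64,303 × 150%/7⌋ = $13,779. Book value $50,524.
Year 5: ⌊$50,524 × 150%/7⌋ = $10,826. Book value $39,698.
Year 6: ⌊$39,698 × 150%/7⌋ = $8,506. Book value $31,192.

$8,506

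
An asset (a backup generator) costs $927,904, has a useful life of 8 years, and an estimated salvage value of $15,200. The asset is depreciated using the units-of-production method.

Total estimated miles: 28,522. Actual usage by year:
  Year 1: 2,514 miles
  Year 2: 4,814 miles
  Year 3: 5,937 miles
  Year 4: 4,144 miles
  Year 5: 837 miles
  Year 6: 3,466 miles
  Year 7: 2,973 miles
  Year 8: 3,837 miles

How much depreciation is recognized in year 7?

Depreciable base = $927,904 − $15,200 = $912,704.
Rate = $912,704 / 28,522 miles = $32 per mile.
Year 1: 2,514 × $32 = $80,448. Book value $847,456.
Year 2: 4,814 × $32 = $154,048. Book value $693,408.
Year 3: 5,937 × $32 = $189,984. Book value $503,424.
Year 4: 4,144 × $32 = $132,608. Book value $370,816.
Year 5: 837 × $32 = $26,784. Book value $344,032.
Year 6: 3,466 × $32 = $110,912. Book value $233,120.
Year 7: 2,973 × $32 = $95,136. Book value $137,984.

$95,136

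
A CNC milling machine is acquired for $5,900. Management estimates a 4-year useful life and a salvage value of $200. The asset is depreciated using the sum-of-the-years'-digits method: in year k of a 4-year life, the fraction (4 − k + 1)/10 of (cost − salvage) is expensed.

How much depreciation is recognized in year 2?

Depreciable base = $5,900 − $200 = $5,700.
Sum of the years' digits = 4+3+2+1 = 10.
Year 1: $5,700 × 4/10 = $2,280. Book value $3,620.
Year 2: $5,700 × 3/10 = $1,710. Book value $1,910.

$1,710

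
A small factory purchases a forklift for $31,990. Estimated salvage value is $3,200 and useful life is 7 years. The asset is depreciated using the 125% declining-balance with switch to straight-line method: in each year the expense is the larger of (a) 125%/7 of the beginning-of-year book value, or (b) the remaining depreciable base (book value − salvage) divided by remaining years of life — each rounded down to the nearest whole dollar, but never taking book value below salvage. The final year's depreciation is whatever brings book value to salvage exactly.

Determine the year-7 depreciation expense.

$3,633

Depreciable base = $31,990 − $3,200 = $28,790.
Year 1: DB = ⌊$31,990 × 125%/7⌋ = $5,712; SL = ⌊$28,790/7⌋ = $4,112 → take DB $5,712. Book value $26,278.
Year 2: DB = ⌊$26,278 × 125%/7⌋ = $4,692; SL = ⌊$23,078/6⌋ = $3,846 → take DB $4,692. Book value $21,586.
Year 3: DB = ⌊$21,586 × 125%/7⌋ = $3,854; SL = ⌊$18,386/5⌋ = $3,677 → take DB $3,854. Book value $17,732.
Year 4: DB = ⌊$17,732 × 125%/7⌋ = $3,166; SL = ⌊$14,532/4⌋ = $3,633 → take SL $3,633. Book value $14,099.
Year 5: DB = ⌊$14,099 × 125%/7⌋ = $2,517; SL = ⌊$10,899/3⌋ = $3,633 → take SL $3,633. Book value $10,466.
Year 6: DB = ⌊$10,466 × 125%/7⌋ = $1,868; SL = ⌊$7,266/2⌋ = $3,633 → take SL $3,633. Book value $6,833.
Year 7 (final): $6,833 − $3,200 = $3,633. Book value $3,200.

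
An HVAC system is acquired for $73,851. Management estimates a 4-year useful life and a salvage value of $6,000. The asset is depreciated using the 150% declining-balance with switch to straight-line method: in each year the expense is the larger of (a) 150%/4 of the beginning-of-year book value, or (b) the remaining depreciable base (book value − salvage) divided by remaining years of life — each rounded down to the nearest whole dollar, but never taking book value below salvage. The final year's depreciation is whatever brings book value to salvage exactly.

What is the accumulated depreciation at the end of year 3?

$56,426

Depreciable base = $73,851 − $6,000 = $67,851.
Year 1: DB = ⌊$73,851 × 150%/4⌋ = $27,694; SL = ⌊$67,851/4⌋ = $16,962 → take DB $27,694. Book value $46,157.
Year 2: DB = ⌊$46,157 × 150%/4⌋ = $17,308; SL = ⌊$40,157/3⌋ = $13,385 → take DB $17,308. Book value $28,849.
Year 3: DB = ⌊$28,849 × 150%/4⌋ = $10,818; SL = ⌊$22,849/2⌋ = $11,424 → take SL $11,424. Book value $17,425.
Accumulated through year 3 = $73,851 − $17,425 = $56,426.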